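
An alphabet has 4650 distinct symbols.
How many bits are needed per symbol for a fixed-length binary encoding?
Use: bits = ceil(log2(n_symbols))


log2(4650) = 12.183
Bracket: 2^12 = 4096 < 4650 <= 2^13 = 8192
So ceil(log2(4650)) = 13

bits = ceil(log2(4650)) = ceil(12.183) = 13 bits


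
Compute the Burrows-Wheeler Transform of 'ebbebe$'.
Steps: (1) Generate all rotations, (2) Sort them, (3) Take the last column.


Rotations (sorted):
  0: $ebbebe -> last char: e
  1: bbebe$e -> last char: e
  2: be$ebbe -> last char: e
  3: bebe$eb -> last char: b
  4: e$ebbeb -> last char: b
  5: ebbebe$ -> last char: $
  6: ebe$ebb -> last char: b


BWT = eeebb$b


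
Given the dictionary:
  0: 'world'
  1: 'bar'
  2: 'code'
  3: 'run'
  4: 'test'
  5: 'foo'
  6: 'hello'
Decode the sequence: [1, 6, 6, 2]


Look up each index in the dictionary:
  1 -> 'bar'
  6 -> 'hello'
  6 -> 'hello'
  2 -> 'code'

Decoded: "bar hello hello code"


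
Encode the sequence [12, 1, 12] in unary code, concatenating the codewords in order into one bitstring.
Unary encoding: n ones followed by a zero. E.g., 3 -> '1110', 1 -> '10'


Encode each number as n ones followed by a terminating 0:
  12 -> 1111111111110 (13 bits)
  1 -> 10 (2 bits)
  12 -> 1111111111110 (13 bits)
Total length = 13 + 2 + 13 = 28 bits.

Unary([12, 1, 12]) = 1111111111110101111111111110 (28 bits)


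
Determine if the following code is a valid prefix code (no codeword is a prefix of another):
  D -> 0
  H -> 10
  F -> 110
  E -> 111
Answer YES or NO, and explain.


Checking each pair (does one codeword prefix another?):
  D='0' vs H='10': no prefix
  D='0' vs F='110': no prefix
  D='0' vs E='111': no prefix
  H='10' vs D='0': no prefix
  H='10' vs F='110': no prefix
  H='10' vs E='111': no prefix
  F='110' vs D='0': no prefix
  F='110' vs H='10': no prefix
  F='110' vs E='111': no prefix
  E='111' vs D='0': no prefix
  E='111' vs H='10': no prefix
  E='111' vs F='110': no prefix
No violation found over all pairs.

YES -- this is a valid prefix code. No codeword is a prefix of any other codeword.


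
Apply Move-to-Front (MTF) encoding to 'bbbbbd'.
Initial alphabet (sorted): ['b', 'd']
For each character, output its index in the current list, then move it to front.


MTF encoding:
'b': index 0 in ['b', 'd'] -> ['b', 'd']
'b': index 0 in ['b', 'd'] -> ['b', 'd']
'b': index 0 in ['b', 'd'] -> ['b', 'd']
'b': index 0 in ['b', 'd'] -> ['b', 'd']
'b': index 0 in ['b', 'd'] -> ['b', 'd']
'd': index 1 in ['b', 'd'] -> ['d', 'b']


Output: [0, 0, 0, 0, 0, 1]


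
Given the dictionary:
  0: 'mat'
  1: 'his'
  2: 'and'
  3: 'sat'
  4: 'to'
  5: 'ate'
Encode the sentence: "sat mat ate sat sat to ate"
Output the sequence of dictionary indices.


Look up each word in the dictionary:
  'sat' -> 3
  'mat' -> 0
  'ate' -> 5
  'sat' -> 3
  'sat' -> 3
  'to' -> 4
  'ate' -> 5

Encoded: [3, 0, 5, 3, 3, 4, 5]


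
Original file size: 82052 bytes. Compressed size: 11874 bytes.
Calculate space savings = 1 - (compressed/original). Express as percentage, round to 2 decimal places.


ratio = compressed/original = 11874/82052 = 0.144713
savings = 1 - ratio = 1 - 0.144713 = 0.855287
as a percentage: 0.855287 * 100 = 85.53%

Space savings = 1 - 11874/82052 = 85.53%


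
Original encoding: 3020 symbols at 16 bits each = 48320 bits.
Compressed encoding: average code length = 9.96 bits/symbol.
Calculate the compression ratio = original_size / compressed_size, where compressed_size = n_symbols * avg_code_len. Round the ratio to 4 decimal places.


original_size = n_symbols * orig_bits = 3020 * 16 = 48320 bits
compressed_size = n_symbols * avg_code_len = 3020 * 9.96 = 30079.2 bits
ratio = original_size / compressed_size = 48320 / 30079.2 = 1.6064

Compression ratio = 1.6064


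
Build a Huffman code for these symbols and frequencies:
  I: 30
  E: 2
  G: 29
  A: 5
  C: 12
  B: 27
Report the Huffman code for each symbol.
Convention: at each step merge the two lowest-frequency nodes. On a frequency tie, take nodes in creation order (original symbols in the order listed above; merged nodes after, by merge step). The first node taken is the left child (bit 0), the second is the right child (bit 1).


Huffman tree construction:
Step 1: Merge E(2) + A(5) = 7
Step 2: Merge (E+A)(7) + C(12) = 19
Step 3: Merge ((E+A)+C)(19) + B(27) = 46
Step 4: Merge G(29) + I(30) = 59
Step 5: Merge (((E+A)+C)+B)(46) + (G+I)(59) = 105
Read each symbol's code off the tree from the root (left child = 0, right child = 1).

Codes:
  I: 11 (length 2)
  E: 0000 (length 4)
  G: 10 (length 2)
  A: 0001 (length 4)
  C: 001 (length 3)
  B: 01 (length 2)
Average code length: 236/105 = 2.2476 bits/symbol


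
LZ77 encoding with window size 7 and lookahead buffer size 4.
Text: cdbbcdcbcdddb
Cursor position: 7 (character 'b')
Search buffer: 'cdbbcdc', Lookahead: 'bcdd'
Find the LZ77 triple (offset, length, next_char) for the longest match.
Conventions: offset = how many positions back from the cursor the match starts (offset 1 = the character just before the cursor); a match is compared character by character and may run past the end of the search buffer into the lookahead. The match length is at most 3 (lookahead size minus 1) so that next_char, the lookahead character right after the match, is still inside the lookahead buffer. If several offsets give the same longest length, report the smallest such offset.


Try each offset into the search buffer:
  offset=1 (pos 6, char 'c'): match length 0
  offset=2 (pos 5, char 'd'): match length 0
  offset=3 (pos 4, char 'c'): match length 0
  offset=4 (pos 3, char 'b'): match length 3
  offset=5 (pos 2, char 'b'): match length 1
  offset=6 (pos 1, char 'd'): match length 0
  offset=7 (pos 0, char 'c'): match length 0
Longest match has length 3 at offset 4.
next_char = character at position 7 + 3 = 10 -> 'd'

Best match: offset=4, length=3 (matching 'bcd' starting at position 3)
LZ77 triple: (4, 3, 'd')


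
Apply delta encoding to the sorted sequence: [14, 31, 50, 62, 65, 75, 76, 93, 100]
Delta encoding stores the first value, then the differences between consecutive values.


First value: 14
Deltas:
  31 - 14 = 17
  50 - 31 = 19
  62 - 50 = 12
  65 - 62 = 3
  75 - 65 = 10
  76 - 75 = 1
  93 - 76 = 17
  100 - 93 = 7


Delta encoded: [14, 17, 19, 12, 3, 10, 1, 17, 7]


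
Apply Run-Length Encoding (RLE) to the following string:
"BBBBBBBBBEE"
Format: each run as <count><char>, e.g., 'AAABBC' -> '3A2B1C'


Scanning runs left to right:
  i=0: run of 'B' x 9 -> '9B'
  i=9: run of 'E' x 2 -> '2E'

RLE = 9B2E


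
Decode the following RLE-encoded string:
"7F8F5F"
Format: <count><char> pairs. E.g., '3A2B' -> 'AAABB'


Expanding each <count><char> pair:
  7F -> 'FFFFFFF'
  8F -> 'FFFFFFFF'
  5F -> 'FFFFF'

Decoded = FFFFFFFFFFFFFFFFFFFF


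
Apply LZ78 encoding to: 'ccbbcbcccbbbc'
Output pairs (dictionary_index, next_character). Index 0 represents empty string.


LZ78 encoding steps:
Dictionary: {0: ''}
Step 1: w='' (idx 0), next='c' -> output (0, 'c'), add 'c' as idx 1
Step 2: w='c' (idx 1), next='b' -> output (1, 'b'), add 'cb' as idx 2
Step 3: w='' (idx 0), next='b' -> output (0, 'b'), add 'b' as idx 3
Step 4: w='cb' (idx 2), next='c' -> output (2, 'c'), add 'cbc' as idx 4
Step 5: w='c' (idx 1), next='c' -> output (1, 'c'), add 'cc' as idx 5
Step 6: w='b' (idx 3), next='b' -> output (3, 'b'), add 'bb' as idx 6
Step 7: w='b' (idx 3), next='c' -> output (3, 'c'), add 'bc' as idx 7


Encoded: [(0, 'c'), (1, 'b'), (0, 'b'), (2, 'c'), (1, 'c'), (3, 'b'), (3, 'c')]


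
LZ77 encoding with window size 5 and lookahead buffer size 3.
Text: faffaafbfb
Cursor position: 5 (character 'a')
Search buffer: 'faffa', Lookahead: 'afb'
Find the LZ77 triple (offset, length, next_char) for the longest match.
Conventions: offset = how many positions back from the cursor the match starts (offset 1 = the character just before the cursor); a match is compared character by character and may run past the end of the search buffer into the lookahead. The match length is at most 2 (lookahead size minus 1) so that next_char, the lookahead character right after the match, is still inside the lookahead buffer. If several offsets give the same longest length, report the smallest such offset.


Try each offset into the search buffer:
  offset=1 (pos 4, char 'a'): match length 1
  offset=2 (pos 3, char 'f'): match length 0
  offset=3 (pos 2, char 'f'): match length 0
  offset=4 (pos 1, char 'a'): match length 2
  offset=5 (pos 0, char 'f'): match length 0
Longest match has length 2 at offset 4.
next_char = character at position 5 + 2 = 7 -> 'b'

Best match: offset=4, length=2 (matching 'af' starting at position 1)
LZ77 triple: (4, 2, 'b')


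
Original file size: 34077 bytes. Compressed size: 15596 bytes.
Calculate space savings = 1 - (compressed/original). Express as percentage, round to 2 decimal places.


ratio = compressed/original = 15596/34077 = 0.457669
savings = 1 - ratio = 1 - 0.457669 = 0.542331
as a percentage: 0.542331 * 100 = 54.23%

Space savings = 1 - 15596/34077 = 54.23%


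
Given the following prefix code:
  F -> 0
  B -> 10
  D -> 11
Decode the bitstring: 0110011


Decoding step by step:
Bits 0 -> F
Bits 11 -> D
Bits 0 -> F
Bits 0 -> F
Bits 11 -> D


Decoded message: FDFFD


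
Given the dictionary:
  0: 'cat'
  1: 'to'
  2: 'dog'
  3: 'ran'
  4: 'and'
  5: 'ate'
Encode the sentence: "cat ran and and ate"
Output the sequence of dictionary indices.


Look up each word in the dictionary:
  'cat' -> 0
  'ran' -> 3
  'and' -> 4
  'and' -> 4
  'ate' -> 5

Encoded: [0, 3, 4, 4, 5]


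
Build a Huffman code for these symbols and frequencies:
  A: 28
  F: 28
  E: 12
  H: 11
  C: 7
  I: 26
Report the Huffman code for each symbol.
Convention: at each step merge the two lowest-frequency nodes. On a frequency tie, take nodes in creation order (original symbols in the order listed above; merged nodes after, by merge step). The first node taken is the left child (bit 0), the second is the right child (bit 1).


Huffman tree construction:
Step 1: Merge C(7) + H(11) = 18
Step 2: Merge E(12) + (C+H)(18) = 30
Step 3: Merge I(26) + A(28) = 54
Step 4: Merge F(28) + (E+(C+H))(30) = 58
Step 5: Merge (I+A)(54) + (F+(E+(C+H)))(58) = 112
Read each symbol's code off the tree from the root (left child = 0, right child = 1).

Codes:
  A: 01 (length 2)
  F: 10 (length 2)
  E: 110 (length 3)
  H: 1111 (length 4)
  C: 1110 (length 4)
  I: 00 (length 2)
Average code length: 272/112 = 2.4286 bits/symbol


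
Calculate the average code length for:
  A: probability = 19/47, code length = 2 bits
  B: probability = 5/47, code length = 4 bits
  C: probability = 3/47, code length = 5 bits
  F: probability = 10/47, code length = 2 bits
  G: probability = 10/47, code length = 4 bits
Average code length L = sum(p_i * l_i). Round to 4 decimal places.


Weighted contributions p_i * l_i:
  A: (19/47) * 2 = 38/47
  B: (5/47) * 4 = 20/47
  C: (3/47) * 5 = 15/47
  F: (10/47) * 2 = 20/47
  G: (10/47) * 4 = 40/47
Sum = (38 + 20 + 15 + 20 + 40)/47 = 133/47

L = 133/47 = 2.8298 bits/symbol


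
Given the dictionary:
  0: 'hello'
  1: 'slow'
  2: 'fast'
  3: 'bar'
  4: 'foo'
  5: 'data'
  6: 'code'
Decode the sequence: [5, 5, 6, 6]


Look up each index in the dictionary:
  5 -> 'data'
  5 -> 'data'
  6 -> 'code'
  6 -> 'code'

Decoded: "data data code code"


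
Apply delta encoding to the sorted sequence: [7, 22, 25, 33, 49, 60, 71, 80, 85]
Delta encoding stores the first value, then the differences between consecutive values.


First value: 7
Deltas:
  22 - 7 = 15
  25 - 22 = 3
  33 - 25 = 8
  49 - 33 = 16
  60 - 49 = 11
  71 - 60 = 11
  80 - 71 = 9
  85 - 80 = 5


Delta encoded: [7, 15, 3, 8, 16, 11, 11, 9, 5]


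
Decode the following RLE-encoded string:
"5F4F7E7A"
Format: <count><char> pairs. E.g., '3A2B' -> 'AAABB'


Expanding each <count><char> pair:
  5F -> 'FFFFF'
  4F -> 'FFFF'
  7E -> 'EEEEEEE'
  7A -> 'AAAAAAA'

Decoded = FFFFFFFFFEEEEEEEAAAAAAA


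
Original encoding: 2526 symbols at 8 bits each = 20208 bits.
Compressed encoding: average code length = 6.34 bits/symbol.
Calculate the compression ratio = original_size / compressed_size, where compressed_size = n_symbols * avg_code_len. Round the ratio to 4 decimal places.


original_size = n_symbols * orig_bits = 2526 * 8 = 20208 bits
compressed_size = n_symbols * avg_code_len = 2526 * 6.34 = 16014.84 bits
ratio = original_size / compressed_size = 20208 / 16014.84 = 1.2618

Compression ratio = 1.2618


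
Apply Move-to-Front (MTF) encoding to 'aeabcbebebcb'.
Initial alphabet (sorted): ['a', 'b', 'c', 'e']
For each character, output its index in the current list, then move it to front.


MTF encoding:
'a': index 0 in ['a', 'b', 'c', 'e'] -> ['a', 'b', 'c', 'e']
'e': index 3 in ['a', 'b', 'c', 'e'] -> ['e', 'a', 'b', 'c']
'a': index 1 in ['e', 'a', 'b', 'c'] -> ['a', 'e', 'b', 'c']
'b': index 2 in ['a', 'e', 'b', 'c'] -> ['b', 'a', 'e', 'c']
'c': index 3 in ['b', 'a', 'e', 'c'] -> ['c', 'b', 'a', 'e']
'b': index 1 in ['c', 'b', 'a', 'e'] -> ['b', 'c', 'a', 'e']
'e': index 3 in ['b', 'c', 'a', 'e'] -> ['e', 'b', 'c', 'a']
'b': index 1 in ['e', 'b', 'c', 'a'] -> ['b', 'e', 'c', 'a']
'e': index 1 in ['b', 'e', 'c', 'a'] -> ['e', 'b', 'c', 'a']
'b': index 1 in ['e', 'b', 'c', 'a'] -> ['b', 'e', 'c', 'a']
'c': index 2 in ['b', 'e', 'c', 'a'] -> ['c', 'b', 'e', 'a']
'b': index 1 in ['c', 'b', 'e', 'a'] -> ['b', 'c', 'e', 'a']


Output: [0, 3, 1, 2, 3, 1, 3, 1, 1, 1, 2, 1]


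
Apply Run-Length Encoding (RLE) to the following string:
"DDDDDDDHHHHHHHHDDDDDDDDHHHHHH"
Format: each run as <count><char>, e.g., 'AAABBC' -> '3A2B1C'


Scanning runs left to right:
  i=0: run of 'D' x 7 -> '7D'
  i=7: run of 'H' x 8 -> '8H'
  i=15: run of 'D' x 8 -> '8D'
  i=23: run of 'H' x 6 -> '6H'

RLE = 7D8H8D6H


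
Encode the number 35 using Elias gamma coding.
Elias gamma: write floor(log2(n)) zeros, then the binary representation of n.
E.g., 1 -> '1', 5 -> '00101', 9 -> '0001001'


num_bits = floor(log2(35)) + 1 = 6
leading_zeros = num_bits - 1 = 5
binary(35) = 100011

Elias gamma(35) = '00000' + '100011' = 00000100011 (11 bits)


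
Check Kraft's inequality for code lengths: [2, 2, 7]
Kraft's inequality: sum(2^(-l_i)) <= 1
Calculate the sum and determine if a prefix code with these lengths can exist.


Sum = 2^(-2) + 2^(-2) + 2^(-7)
    = 0.25 + 0.25 + 0.0078125
    = 65/128 = 0.5078125
Since 0.5078125 <= 1, Kraft's inequality IS satisfied.
A prefix code with these lengths CAN exist.

Kraft sum = 0.5078125. Satisfied.


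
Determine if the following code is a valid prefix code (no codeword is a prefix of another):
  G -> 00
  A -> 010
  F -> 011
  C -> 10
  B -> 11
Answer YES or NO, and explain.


Checking each pair (does one codeword prefix another?):
  G='00' vs A='010': no prefix
  G='00' vs F='011': no prefix
  G='00' vs C='10': no prefix
  G='00' vs B='11': no prefix
  A='010' vs G='00': no prefix
  A='010' vs F='011': no prefix
  A='010' vs C='10': no prefix
  A='010' vs B='11': no prefix
  F='011' vs G='00': no prefix
  F='011' vs A='010': no prefix
  F='011' vs C='10': no prefix
  F='011' vs B='11': no prefix
  C='10' vs G='00': no prefix
  C='10' vs A='010': no prefix
  C='10' vs F='011': no prefix
  C='10' vs B='11': no prefix
  B='11' vs G='00': no prefix
  B='11' vs A='010': no prefix
  B='11' vs F='011': no prefix
  B='11' vs C='10': no prefix
No violation found over all pairs.

YES -- this is a valid prefix code. No codeword is a prefix of any other codeword.


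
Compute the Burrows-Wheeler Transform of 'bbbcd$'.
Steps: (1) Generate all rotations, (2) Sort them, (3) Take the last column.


Rotations (sorted):
  0: $bbbcd -> last char: d
  1: bbbcd$ -> last char: $
  2: bbcd$b -> last char: b
  3: bcd$bb -> last char: b
  4: cd$bbb -> last char: b
  5: d$bbbc -> last char: c


BWT = d$bbbc


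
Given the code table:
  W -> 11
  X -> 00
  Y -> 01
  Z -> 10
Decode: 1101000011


Decoding:
11 -> W
01 -> Y
00 -> X
00 -> X
11 -> W


Result: WYXXW


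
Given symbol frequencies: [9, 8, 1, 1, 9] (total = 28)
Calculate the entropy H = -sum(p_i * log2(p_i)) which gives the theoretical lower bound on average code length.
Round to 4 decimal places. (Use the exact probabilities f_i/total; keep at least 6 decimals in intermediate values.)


Per-symbol terms -p_i * log2(p_i) with p_i = f_i/28:
  p = 9/28 = 0.321429: log2(p) = -1.637430, -p*log2(p) = 0.526317
  p = 8/28 = 0.285714: log2(p) = -1.807355, -p*log2(p) = 0.516387
  p = 1/28 = 0.035714: log2(p) = -4.807355, -p*log2(p) = 0.171691
  p = 1/28 = 0.035714: log2(p) = -4.807355, -p*log2(p) = 0.171691
  p = 9/28 = 0.321429: log2(p) = -1.637430, -p*log2(p) = 0.526317
H = 0.526317 + 0.516387 + 0.171691 + 0.171691 + 0.526317 = 1.912403

H = 1.9124 bits/symbol


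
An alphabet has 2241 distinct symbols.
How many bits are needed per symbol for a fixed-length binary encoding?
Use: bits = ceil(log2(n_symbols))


log2(2241) = 11.1299
Bracket: 2^11 = 2048 < 2241 <= 2^12 = 4096
So ceil(log2(2241)) = 12

bits = ceil(log2(2241)) = ceil(11.1299) = 12 bits


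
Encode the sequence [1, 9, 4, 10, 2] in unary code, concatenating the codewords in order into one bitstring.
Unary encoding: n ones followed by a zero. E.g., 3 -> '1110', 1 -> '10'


Encode each number as n ones followed by a terminating 0:
  1 -> 10 (2 bits)
  9 -> 1111111110 (10 bits)
  4 -> 11110 (5 bits)
  10 -> 11111111110 (11 bits)
  2 -> 110 (3 bits)
Total length = 2 + 10 + 5 + 11 + 3 = 31 bits.

Unary([1, 9, 4, 10, 2]) = 1011111111101111011111111110110 (31 bits)


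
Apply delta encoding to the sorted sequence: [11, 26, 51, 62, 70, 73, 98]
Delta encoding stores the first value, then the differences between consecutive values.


First value: 11
Deltas:
  26 - 11 = 15
  51 - 26 = 25
  62 - 51 = 11
  70 - 62 = 8
  73 - 70 = 3
  98 - 73 = 25


Delta encoded: [11, 15, 25, 11, 8, 3, 25]


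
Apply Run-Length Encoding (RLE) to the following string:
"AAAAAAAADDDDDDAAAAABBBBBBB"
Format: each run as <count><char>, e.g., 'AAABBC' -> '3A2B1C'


Scanning runs left to right:
  i=0: run of 'A' x 8 -> '8A'
  i=8: run of 'D' x 6 -> '6D'
  i=14: run of 'A' x 5 -> '5A'
  i=19: run of 'B' x 7 -> '7B'

RLE = 8A6D5A7B


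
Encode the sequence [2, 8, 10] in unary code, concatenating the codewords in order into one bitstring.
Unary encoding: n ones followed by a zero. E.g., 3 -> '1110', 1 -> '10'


Encode each number as n ones followed by a terminating 0:
  2 -> 110 (3 bits)
  8 -> 111111110 (9 bits)
  10 -> 11111111110 (11 bits)
Total length = 3 + 9 + 11 = 23 bits.

Unary([2, 8, 10]) = 11011111111011111111110 (23 bits)


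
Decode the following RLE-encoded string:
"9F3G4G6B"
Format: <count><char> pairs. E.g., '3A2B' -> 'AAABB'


Expanding each <count><char> pair:
  9F -> 'FFFFFFFFF'
  3G -> 'GGG'
  4G -> 'GGGG'
  6B -> 'BBBBBB'

Decoded = FFFFFFFFFGGGGGGGBBBBBB


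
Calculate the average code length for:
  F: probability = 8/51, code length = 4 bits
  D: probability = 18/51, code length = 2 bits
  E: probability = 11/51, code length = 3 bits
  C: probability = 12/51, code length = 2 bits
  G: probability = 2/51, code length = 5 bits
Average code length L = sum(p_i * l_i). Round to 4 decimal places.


Weighted contributions p_i * l_i:
  F: (8/51) * 4 = 32/51
  D: (18/51) * 2 = 36/51
  E: (11/51) * 3 = 33/51
  C: (12/51) * 2 = 24/51
  G: (2/51) * 5 = 10/51
Sum = (32 + 36 + 33 + 24 + 10)/51 = 135/51

L = 135/51 = 2.6471 bits/symbol


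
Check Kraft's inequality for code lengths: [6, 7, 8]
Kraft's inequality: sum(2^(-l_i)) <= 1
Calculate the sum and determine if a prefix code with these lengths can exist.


Sum = 2^(-6) + 2^(-7) + 2^(-8)
    = 0.015625 + 0.0078125 + 0.00390625
    = 7/256 = 0.02734375
Since 0.02734375 <= 1, Kraft's inequality IS satisfied.
A prefix code with these lengths CAN exist.

Kraft sum = 0.02734375. Satisfied.


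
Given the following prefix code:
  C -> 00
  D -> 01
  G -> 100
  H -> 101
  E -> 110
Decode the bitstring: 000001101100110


Decoding step by step:
Bits 00 -> C
Bits 00 -> C
Bits 01 -> D
Bits 101 -> H
Bits 100 -> G
Bits 110 -> E


Decoded message: CCDHGE


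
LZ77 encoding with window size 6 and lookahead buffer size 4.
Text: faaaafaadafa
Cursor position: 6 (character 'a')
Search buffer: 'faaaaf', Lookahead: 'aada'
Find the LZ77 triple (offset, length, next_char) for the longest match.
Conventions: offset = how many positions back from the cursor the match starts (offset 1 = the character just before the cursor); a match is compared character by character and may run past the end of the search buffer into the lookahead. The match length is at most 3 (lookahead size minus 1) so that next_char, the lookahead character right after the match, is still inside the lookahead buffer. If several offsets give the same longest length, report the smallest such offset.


Try each offset into the search buffer:
  offset=1 (pos 5, char 'f'): match length 0
  offset=2 (pos 4, char 'a'): match length 1
  offset=3 (pos 3, char 'a'): match length 2
  offset=4 (pos 2, char 'a'): match length 2
  offset=5 (pos 1, char 'a'): match length 2
  offset=6 (pos 0, char 'f'): match length 0
Longest match has length 2, found at offsets 3, 4, 5; take the smallest, offset 3.
next_char = character at position 6 + 2 = 8 -> 'd'

Best match: offset=3, length=2 (matching 'aa' starting at position 3)
LZ77 triple: (3, 2, 'd')


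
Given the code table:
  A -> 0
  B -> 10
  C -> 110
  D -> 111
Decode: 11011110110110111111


Decoding:
110 -> C
111 -> D
10 -> B
110 -> C
110 -> C
111 -> D
111 -> D


Result: CDBCCDD


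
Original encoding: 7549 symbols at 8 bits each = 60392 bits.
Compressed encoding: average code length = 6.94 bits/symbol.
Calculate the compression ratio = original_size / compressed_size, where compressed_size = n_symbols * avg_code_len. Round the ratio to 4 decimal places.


original_size = n_symbols * orig_bits = 7549 * 8 = 60392 bits
compressed_size = n_symbols * avg_code_len = 7549 * 6.94 = 52390.06 bits
ratio = original_size / compressed_size = 60392 / 52390.06 = 1.1527

Compression ratio = 1.1527


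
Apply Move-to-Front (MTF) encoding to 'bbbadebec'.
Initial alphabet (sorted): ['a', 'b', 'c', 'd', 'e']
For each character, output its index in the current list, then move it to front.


MTF encoding:
'b': index 1 in ['a', 'b', 'c', 'd', 'e'] -> ['b', 'a', 'c', 'd', 'e']
'b': index 0 in ['b', 'a', 'c', 'd', 'e'] -> ['b', 'a', 'c', 'd', 'e']
'b': index 0 in ['b', 'a', 'c', 'd', 'e'] -> ['b', 'a', 'c', 'd', 'e']
'a': index 1 in ['b', 'a', 'c', 'd', 'e'] -> ['a', 'b', 'c', 'd', 'e']
'd': index 3 in ['a', 'b', 'c', 'd', 'e'] -> ['d', 'a', 'b', 'c', 'e']
'e': index 4 in ['d', 'a', 'b', 'c', 'e'] -> ['e', 'd', 'a', 'b', 'c']
'b': index 3 in ['e', 'd', 'a', 'b', 'c'] -> ['b', 'e', 'd', 'a', 'c']
'e': index 1 in ['b', 'e', 'd', 'a', 'c'] -> ['e', 'b', 'd', 'a', 'c']
'c': index 4 in ['e', 'b', 'd', 'a', 'c'] -> ['c', 'e', 'b', 'd', 'a']


Output: [1, 0, 0, 1, 3, 4, 3, 1, 4]


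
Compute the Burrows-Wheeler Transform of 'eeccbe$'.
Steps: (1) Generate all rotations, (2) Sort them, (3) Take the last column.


Rotations (sorted):
  0: $eeccbe -> last char: e
  1: be$eecc -> last char: c
  2: cbe$eec -> last char: c
  3: ccbe$ee -> last char: e
  4: e$eeccb -> last char: b
  5: eccbe$e -> last char: e
  6: eeccbe$ -> last char: $


BWT = eccebe$


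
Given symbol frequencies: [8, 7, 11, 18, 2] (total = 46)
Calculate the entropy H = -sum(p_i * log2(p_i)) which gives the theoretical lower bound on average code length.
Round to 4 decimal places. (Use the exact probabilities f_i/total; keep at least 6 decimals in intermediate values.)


Per-symbol terms -p_i * log2(p_i) with p_i = f_i/46:
  p = 8/46 = 0.173913: log2(p) = -2.523562, -p*log2(p) = 0.438880
  p = 7/46 = 0.152174: log2(p) = -2.716207, -p*log2(p) = 0.413336
  p = 11/46 = 0.239130: log2(p) = -2.064130, -p*log2(p) = 0.493596
  p = 18/46 = 0.391304: log2(p) = -1.353637, -p*log2(p) = 0.529684
  p = 2/46 = 0.043478: log2(p) = -4.523562, -p*log2(p) = 0.196677
H = 0.438880 + 0.413336 + 0.493596 + 0.529684 + 0.196677 = 2.072173

H = 2.0722 bits/symbol


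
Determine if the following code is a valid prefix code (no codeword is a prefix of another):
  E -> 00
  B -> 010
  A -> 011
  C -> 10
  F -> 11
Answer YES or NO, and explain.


Checking each pair (does one codeword prefix another?):
  E='00' vs B='010': no prefix
  E='00' vs A='011': no prefix
  E='00' vs C='10': no prefix
  E='00' vs F='11': no prefix
  B='010' vs E='00': no prefix
  B='010' vs A='011': no prefix
  B='010' vs C='10': no prefix
  B='010' vs F='11': no prefix
  A='011' vs E='00': no prefix
  A='011' vs B='010': no prefix
  A='011' vs C='10': no prefix
  A='011' vs F='11': no prefix
  C='10' vs E='00': no prefix
  C='10' vs B='010': no prefix
  C='10' vs A='011': no prefix
  C='10' vs F='11': no prefix
  F='11' vs E='00': no prefix
  F='11' vs B='010': no prefix
  F='11' vs A='011': no prefix
  F='11' vs C='10': no prefix
No violation found over all pairs.

YES -- this is a valid prefix code. No codeword is a prefix of any other codeword.


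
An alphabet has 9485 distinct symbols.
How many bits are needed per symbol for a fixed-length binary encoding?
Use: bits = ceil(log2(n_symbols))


log2(9485) = 13.2114
Bracket: 2^13 = 8192 < 9485 <= 2^14 = 16384
So ceil(log2(9485)) = 14

bits = ceil(log2(9485)) = ceil(13.2114) = 14 bits


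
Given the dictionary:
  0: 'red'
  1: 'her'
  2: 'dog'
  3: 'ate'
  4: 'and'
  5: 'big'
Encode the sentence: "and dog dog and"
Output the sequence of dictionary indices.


Look up each word in the dictionary:
  'and' -> 4
  'dog' -> 2
  'dog' -> 2
  'and' -> 4

Encoded: [4, 2, 2, 4]


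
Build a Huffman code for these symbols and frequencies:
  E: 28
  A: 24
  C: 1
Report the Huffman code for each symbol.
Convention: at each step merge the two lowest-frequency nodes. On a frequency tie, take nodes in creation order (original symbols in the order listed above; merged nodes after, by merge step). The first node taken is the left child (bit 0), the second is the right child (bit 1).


Huffman tree construction:
Step 1: Merge C(1) + A(24) = 25
Step 2: Merge (C+A)(25) + E(28) = 53
Read each symbol's code off the tree from the root (left child = 0, right child = 1).

Codes:
  E: 1 (length 1)
  A: 01 (length 2)
  C: 00 (length 2)
Average code length: 78/53 = 1.4717 bits/symbol


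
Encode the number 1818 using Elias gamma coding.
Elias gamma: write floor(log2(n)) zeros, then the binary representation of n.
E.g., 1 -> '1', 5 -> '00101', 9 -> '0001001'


num_bits = floor(log2(1818)) + 1 = 11
leading_zeros = num_bits - 1 = 10
binary(1818) = 11100011010

Elias gamma(1818) = '0000000000' + '11100011010' = 000000000011100011010 (21 bits)


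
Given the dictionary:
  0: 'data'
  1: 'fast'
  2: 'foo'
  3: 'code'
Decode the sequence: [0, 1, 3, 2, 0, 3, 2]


Look up each index in the dictionary:
  0 -> 'data'
  1 -> 'fast'
  3 -> 'code'
  2 -> 'foo'
  0 -> 'data'
  3 -> 'code'
  2 -> 'foo'

Decoded: "data fast code foo data code foo"


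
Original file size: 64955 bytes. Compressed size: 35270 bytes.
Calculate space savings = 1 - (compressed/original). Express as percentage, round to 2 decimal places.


ratio = compressed/original = 35270/64955 = 0.542991
savings = 1 - ratio = 1 - 0.542991 = 0.457009
as a percentage: 0.457009 * 100 = 45.7%

Space savings = 1 - 35270/64955 = 45.7%


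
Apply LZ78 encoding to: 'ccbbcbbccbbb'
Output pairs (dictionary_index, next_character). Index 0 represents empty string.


LZ78 encoding steps:
Dictionary: {0: ''}
Step 1: w='' (idx 0), next='c' -> output (0, 'c'), add 'c' as idx 1
Step 2: w='c' (idx 1), next='b' -> output (1, 'b'), add 'cb' as idx 2
Step 3: w='' (idx 0), next='b' -> output (0, 'b'), add 'b' as idx 3
Step 4: w='cb' (idx 2), next='b' -> output (2, 'b'), add 'cbb' as idx 4
Step 5: w='c' (idx 1), next='c' -> output (1, 'c'), add 'cc' as idx 5
Step 6: w='b' (idx 3), next='b' -> output (3, 'b'), add 'bb' as idx 6
Step 7: w='b' (idx 3), end of input -> output (3, '')


Encoded: [(0, 'c'), (1, 'b'), (0, 'b'), (2, 'b'), (1, 'c'), (3, 'b'), (3, '')]


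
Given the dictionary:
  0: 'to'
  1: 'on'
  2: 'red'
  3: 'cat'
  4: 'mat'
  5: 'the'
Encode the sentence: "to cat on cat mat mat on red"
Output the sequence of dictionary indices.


Look up each word in the dictionary:
  'to' -> 0
  'cat' -> 3
  'on' -> 1
  'cat' -> 3
  'mat' -> 4
  'mat' -> 4
  'on' -> 1
  'red' -> 2

Encoded: [0, 3, 1, 3, 4, 4, 1, 2]


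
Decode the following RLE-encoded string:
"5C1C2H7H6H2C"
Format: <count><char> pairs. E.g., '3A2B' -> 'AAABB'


Expanding each <count><char> pair:
  5C -> 'CCCCC'
  1C -> 'C'
  2H -> 'HH'
  7H -> 'HHHHHHH'
  6H -> 'HHHHHH'
  2C -> 'CC'

Decoded = CCCCCCHHHHHHHHHHHHHHHCC


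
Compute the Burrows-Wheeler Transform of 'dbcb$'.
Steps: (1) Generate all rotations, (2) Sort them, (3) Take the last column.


Rotations (sorted):
  0: $dbcb -> last char: b
  1: b$dbc -> last char: c
  2: bcb$d -> last char: d
  3: cb$db -> last char: b
  4: dbcb$ -> last char: $


BWT = bcdb$


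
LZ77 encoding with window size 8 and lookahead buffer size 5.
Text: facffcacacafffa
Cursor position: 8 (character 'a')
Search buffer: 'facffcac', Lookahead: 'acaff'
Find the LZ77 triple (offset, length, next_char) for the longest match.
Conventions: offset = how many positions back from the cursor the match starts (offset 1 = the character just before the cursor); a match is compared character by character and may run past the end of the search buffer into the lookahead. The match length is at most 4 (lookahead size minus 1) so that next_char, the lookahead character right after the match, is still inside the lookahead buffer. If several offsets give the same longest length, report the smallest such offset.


Try each offset into the search buffer:
  offset=1 (pos 7, char 'c'): match length 0
  offset=2 (pos 6, char 'a'): match length 3
  offset=3 (pos 5, char 'c'): match length 0
  offset=4 (pos 4, char 'f'): match length 0
  offset=5 (pos 3, char 'f'): match length 0
  offset=6 (pos 2, char 'c'): match length 0
  offset=7 (pos 1, char 'a'): match length 2
  offset=8 (pos 0, char 'f'): match length 0
Longest match has length 3 at offset 2.
next_char = character at position 8 + 3 = 11 -> 'f'

Best match: offset=2, length=3 (matching 'aca' starting at position 6)
LZ77 triple: (2, 3, 'f')


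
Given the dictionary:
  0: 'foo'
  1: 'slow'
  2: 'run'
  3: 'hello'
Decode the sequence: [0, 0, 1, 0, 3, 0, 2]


Look up each index in the dictionary:
  0 -> 'foo'
  0 -> 'foo'
  1 -> 'slow'
  0 -> 'foo'
  3 -> 'hello'
  0 -> 'foo'
  2 -> 'run'

Decoded: "foo foo slow foo hello foo run"


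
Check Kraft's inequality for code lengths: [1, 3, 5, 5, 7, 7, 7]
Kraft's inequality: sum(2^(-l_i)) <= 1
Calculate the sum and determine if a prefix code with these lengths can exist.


Sum = 2^(-1) + 2^(-3) + 2^(-5) + 2^(-5) + 2^(-7) + 2^(-7) + 2^(-7)
    = 0.5 + 0.125 + 0.03125 + 0.03125 + 0.0078125 + 0.0078125 + 0.0078125
    = 91/128 = 0.7109375
Since 0.7109375 <= 1, Kraft's inequality IS satisfied.
A prefix code with these lengths CAN exist.

Kraft sum = 0.7109375. Satisfied.


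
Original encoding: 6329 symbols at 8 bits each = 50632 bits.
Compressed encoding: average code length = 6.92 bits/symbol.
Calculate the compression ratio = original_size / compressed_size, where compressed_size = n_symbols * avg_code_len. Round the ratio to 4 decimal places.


original_size = n_symbols * orig_bits = 6329 * 8 = 50632 bits
compressed_size = n_symbols * avg_code_len = 6329 * 6.92 = 43796.68 bits
ratio = original_size / compressed_size = 50632 / 43796.68 = 1.1561

Compression ratio = 1.1561


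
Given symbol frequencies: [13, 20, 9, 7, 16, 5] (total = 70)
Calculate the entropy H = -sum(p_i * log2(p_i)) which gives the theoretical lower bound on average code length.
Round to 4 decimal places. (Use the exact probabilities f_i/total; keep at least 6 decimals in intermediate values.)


Per-symbol terms -p_i * log2(p_i) with p_i = f_i/70:
  p = 13/70 = 0.185714: log2(p) = -2.428843, -p*log2(p) = 0.451071
  p = 20/70 = 0.285714: log2(p) = -1.807355, -p*log2(p) = 0.516387
  p = 9/70 = 0.128571: log2(p) = -2.959358, -p*log2(p) = 0.380489
  p = 7/70 = 0.100000: log2(p) = -3.321928, -p*log2(p) = 0.332193
  p = 16/70 = 0.228571: log2(p) = -2.129283, -p*log2(p) = 0.486693
  p = 5/70 = 0.071429: log2(p) = -3.807355, -p*log2(p) = 0.271954
H = 0.451071 + 0.516387 + 0.380489 + 0.332193 + 0.486693 + 0.271954 = 2.438787

H = 2.4388 bits/symbol


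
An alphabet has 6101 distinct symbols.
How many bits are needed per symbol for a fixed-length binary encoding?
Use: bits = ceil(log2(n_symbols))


log2(6101) = 12.5748
Bracket: 2^12 = 4096 < 6101 <= 2^13 = 8192
So ceil(log2(6101)) = 13

bits = ceil(log2(6101)) = ceil(12.5748) = 13 bits


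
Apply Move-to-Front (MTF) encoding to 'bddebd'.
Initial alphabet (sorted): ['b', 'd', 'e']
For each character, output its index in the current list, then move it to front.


MTF encoding:
'b': index 0 in ['b', 'd', 'e'] -> ['b', 'd', 'e']
'd': index 1 in ['b', 'd', 'e'] -> ['d', 'b', 'e']
'd': index 0 in ['d', 'b', 'e'] -> ['d', 'b', 'e']
'e': index 2 in ['d', 'b', 'e'] -> ['e', 'd', 'b']
'b': index 2 in ['e', 'd', 'b'] -> ['b', 'e', 'd']
'd': index 2 in ['b', 'e', 'd'] -> ['d', 'b', 'e']


Output: [0, 1, 0, 2, 2, 2]


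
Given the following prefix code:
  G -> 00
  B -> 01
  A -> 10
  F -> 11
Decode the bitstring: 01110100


Decoding step by step:
Bits 01 -> B
Bits 11 -> F
Bits 01 -> B
Bits 00 -> G


Decoded message: BFBG


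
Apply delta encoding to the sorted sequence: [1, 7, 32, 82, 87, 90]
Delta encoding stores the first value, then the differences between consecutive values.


First value: 1
Deltas:
  7 - 1 = 6
  32 - 7 = 25
  82 - 32 = 50
  87 - 82 = 5
  90 - 87 = 3


Delta encoded: [1, 6, 25, 50, 5, 3]


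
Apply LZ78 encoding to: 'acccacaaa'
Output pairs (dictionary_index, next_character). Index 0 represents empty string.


LZ78 encoding steps:
Dictionary: {0: ''}
Step 1: w='' (idx 0), next='a' -> output (0, 'a'), add 'a' as idx 1
Step 2: w='' (idx 0), next='c' -> output (0, 'c'), add 'c' as idx 2
Step 3: w='c' (idx 2), next='c' -> output (2, 'c'), add 'cc' as idx 3
Step 4: w='a' (idx 1), next='c' -> output (1, 'c'), add 'ac' as idx 4
Step 5: w='a' (idx 1), next='a' -> output (1, 'a'), add 'aa' as idx 5
Step 6: w='a' (idx 1), end of input -> output (1, '')


Encoded: [(0, 'a'), (0, 'c'), (2, 'c'), (1, 'c'), (1, 'a'), (1, '')]


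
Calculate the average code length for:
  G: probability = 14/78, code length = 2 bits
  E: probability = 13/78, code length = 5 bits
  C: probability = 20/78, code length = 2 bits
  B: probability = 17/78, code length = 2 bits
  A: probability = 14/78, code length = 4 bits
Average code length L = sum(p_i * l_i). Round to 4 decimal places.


Weighted contributions p_i * l_i:
  G: (14/78) * 2 = 28/78
  E: (13/78) * 5 = 65/78
  C: (20/78) * 2 = 40/78
  B: (17/78) * 2 = 34/78
  A: (14/78) * 4 = 56/78
Sum = (28 + 65 + 40 + 34 + 56)/78 = 223/78

L = 223/78 = 2.8590 bits/symbol


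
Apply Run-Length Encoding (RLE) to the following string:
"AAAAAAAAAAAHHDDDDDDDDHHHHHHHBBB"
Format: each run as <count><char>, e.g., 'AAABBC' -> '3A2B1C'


Scanning runs left to right:
  i=0: run of 'A' x 11 -> '11A'
  i=11: run of 'H' x 2 -> '2H'
  i=13: run of 'D' x 8 -> '8D'
  i=21: run of 'H' x 7 -> '7H'
  i=28: run of 'B' x 3 -> '3B'

RLE = 11A2H8D7H3B


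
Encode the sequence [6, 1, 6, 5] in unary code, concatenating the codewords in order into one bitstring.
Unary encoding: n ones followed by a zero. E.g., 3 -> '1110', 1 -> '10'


Encode each number as n ones followed by a terminating 0:
  6 -> 1111110 (7 bits)
  1 -> 10 (2 bits)
  6 -> 1111110 (7 bits)
  5 -> 111110 (6 bits)
Total length = 7 + 2 + 7 + 6 = 22 bits.

Unary([6, 1, 6, 5]) = 1111110101111110111110 (22 bits)


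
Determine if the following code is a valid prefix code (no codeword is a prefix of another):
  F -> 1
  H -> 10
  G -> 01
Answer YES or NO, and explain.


Checking each pair (does one codeword prefix another?):
  F='1' vs H='10': prefix -- VIOLATION

NO -- this is NOT a valid prefix code. F (1) is a prefix of H (10).


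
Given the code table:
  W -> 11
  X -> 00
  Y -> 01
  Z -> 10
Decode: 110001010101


Decoding:
11 -> W
00 -> X
01 -> Y
01 -> Y
01 -> Y
01 -> Y


Result: WXYYYY


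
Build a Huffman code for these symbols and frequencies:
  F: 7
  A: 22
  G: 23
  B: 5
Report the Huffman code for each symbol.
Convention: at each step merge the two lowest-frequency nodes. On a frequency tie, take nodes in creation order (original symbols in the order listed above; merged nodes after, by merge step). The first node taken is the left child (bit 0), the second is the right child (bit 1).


Huffman tree construction:
Step 1: Merge B(5) + F(7) = 12
Step 2: Merge (B+F)(12) + A(22) = 34
Step 3: Merge G(23) + ((B+F)+A)(34) = 57
Read each symbol's code off the tree from the root (left child = 0, right child = 1).

Codes:
  F: 101 (length 3)
  A: 11 (length 2)
  G: 0 (length 1)
  B: 100 (length 3)
Average code length: 103/57 = 1.8070 bits/symbol


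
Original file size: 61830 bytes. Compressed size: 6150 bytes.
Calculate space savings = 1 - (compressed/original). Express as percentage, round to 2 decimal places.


ratio = compressed/original = 6150/61830 = 0.099466
savings = 1 - ratio = 1 - 0.099466 = 0.900534
as a percentage: 0.900534 * 100 = 90.05%

Space savings = 1 - 6150/61830 = 90.05%


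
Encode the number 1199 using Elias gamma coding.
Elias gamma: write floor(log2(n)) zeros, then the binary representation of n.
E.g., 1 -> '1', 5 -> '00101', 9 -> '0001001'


num_bits = floor(log2(1199)) + 1 = 11
leading_zeros = num_bits - 1 = 10
binary(1199) = 10010101111

Elias gamma(1199) = '0000000000' + '10010101111' = 000000000010010101111 (21 bits)


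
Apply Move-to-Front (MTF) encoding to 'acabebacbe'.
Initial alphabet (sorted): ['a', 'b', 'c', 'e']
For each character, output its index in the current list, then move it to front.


MTF encoding:
'a': index 0 in ['a', 'b', 'c', 'e'] -> ['a', 'b', 'c', 'e']
'c': index 2 in ['a', 'b', 'c', 'e'] -> ['c', 'a', 'b', 'e']
'a': index 1 in ['c', 'a', 'b', 'e'] -> ['a', 'c', 'b', 'e']
'b': index 2 in ['a', 'c', 'b', 'e'] -> ['b', 'a', 'c', 'e']
'e': index 3 in ['b', 'a', 'c', 'e'] -> ['e', 'b', 'a', 'c']
'b': index 1 in ['e', 'b', 'a', 'c'] -> ['b', 'e', 'a', 'c']
'a': index 2 in ['b', 'e', 'a', 'c'] -> ['a', 'b', 'e', 'c']
'c': index 3 in ['a', 'b', 'e', 'c'] -> ['c', 'a', 'b', 'e']
'b': index 2 in ['c', 'a', 'b', 'e'] -> ['b', 'c', 'a', 'e']
'e': index 3 in ['b', 'c', 'a', 'e'] -> ['e', 'b', 'c', 'a']


Output: [0, 2, 1, 2, 3, 1, 2, 3, 2, 3]


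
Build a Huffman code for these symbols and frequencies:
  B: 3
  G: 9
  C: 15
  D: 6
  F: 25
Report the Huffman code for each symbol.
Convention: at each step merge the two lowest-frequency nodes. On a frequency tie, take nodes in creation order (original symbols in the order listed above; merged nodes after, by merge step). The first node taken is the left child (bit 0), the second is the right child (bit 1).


Huffman tree construction:
Step 1: Merge B(3) + D(6) = 9
Step 2: Merge G(9) + (B+D)(9) = 18
Step 3: Merge C(15) + (G+(B+D))(18) = 33
Step 4: Merge F(25) + (C+(G+(B+D)))(33) = 58
Read each symbol's code off the tree from the root (left child = 0, right child = 1).

Codes:
  B: 1110 (length 4)
  G: 110 (length 3)
  C: 10 (length 2)
  D: 1111 (length 4)
  F: 0 (length 1)
Average code length: 118/58 = 2.0345 bits/symbol


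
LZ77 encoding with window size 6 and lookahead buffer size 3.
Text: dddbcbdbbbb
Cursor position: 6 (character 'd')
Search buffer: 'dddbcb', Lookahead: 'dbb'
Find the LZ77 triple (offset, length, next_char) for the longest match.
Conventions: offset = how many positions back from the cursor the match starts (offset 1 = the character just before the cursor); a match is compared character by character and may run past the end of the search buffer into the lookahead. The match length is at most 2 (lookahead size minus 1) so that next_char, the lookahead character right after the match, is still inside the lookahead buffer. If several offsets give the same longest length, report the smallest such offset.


Try each offset into the search buffer:
  offset=1 (pos 5, char 'b'): match length 0
  offset=2 (pos 4, char 'c'): match length 0
  offset=3 (pos 3, char 'b'): match length 0
  offset=4 (pos 2, char 'd'): match length 2
  offset=5 (pos 1, char 'd'): match length 1
  offset=6 (pos 0, char 'd'): match length 1
Longest match has length 2 at offset 4.
next_char = character at position 6 + 2 = 8 -> 'b'

Best match: offset=4, length=2 (matching 'db' starting at position 2)
LZ77 triple: (4, 2, 'b')
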